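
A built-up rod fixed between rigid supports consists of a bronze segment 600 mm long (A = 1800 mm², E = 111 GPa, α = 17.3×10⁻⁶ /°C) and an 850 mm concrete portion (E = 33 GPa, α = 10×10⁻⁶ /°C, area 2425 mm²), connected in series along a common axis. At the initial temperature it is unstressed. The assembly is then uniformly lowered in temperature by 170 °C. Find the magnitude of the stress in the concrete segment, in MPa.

With the walls removed the bar would change length by δ_free = Σ αᵢΔT Lᵢ = 17.3×10⁻⁶×170×600 + 10×10⁻⁶×170×850 = 3.21 mm.
The walls prevent any net length change, so an axial force P (same in every segment) develops. Compatibility: P · Σ Lᵢ/(AᵢEᵢ) = δ_free.
Σ Lᵢ/(AᵢEᵢ) = 600/(1800×111×10³) + 850/(2425×33×10³) = 1.362×10⁻⁵ mm/N.
Hence P = δ_free / Σ(L/AE) = 3.21/1.362×10⁻⁵ = 235.6 kN (tensile).
σ_{concrete} = P / A = 235600 / 2425 = 97.14 MPa.

σ ≈ 97.1 MPa (tensile)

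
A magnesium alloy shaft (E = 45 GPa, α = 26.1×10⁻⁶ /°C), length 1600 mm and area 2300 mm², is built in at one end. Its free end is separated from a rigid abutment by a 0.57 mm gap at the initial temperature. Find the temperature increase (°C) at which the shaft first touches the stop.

ΔT ≈ 13.6 °C

Contact occurs when the free expansion equals the gap: αΔT L = 0.57 mm.
ΔT = 0.57 / (26.1×10⁻⁶ × 1600) = 13.65 °C.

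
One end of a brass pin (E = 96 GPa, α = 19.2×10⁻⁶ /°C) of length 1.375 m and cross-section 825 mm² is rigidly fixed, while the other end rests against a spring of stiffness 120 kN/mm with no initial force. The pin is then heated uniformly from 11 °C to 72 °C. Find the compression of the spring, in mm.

If the spring were absent the pin would lengthen by αΔT L = 19.2×10⁻⁶ × 61 × 1375 = 1.61 mm.
With a force P in the spring, the elastic change of the pin is PL/(AE) and that of the spring is P/k; compatibility requires their sum to equal δ_free.
P [ L/(AE) + 1/k ] = δ_free → P [ 1375/(825×96×10³) + 1/(120×10³) ] = 1.61.
P = 1.61 / 2.569×10⁻⁵ = 62680 N.
Spring compression = P/k = 62680/(120×10³) = 0.5223 mm.

δ ≈ 0.522 mm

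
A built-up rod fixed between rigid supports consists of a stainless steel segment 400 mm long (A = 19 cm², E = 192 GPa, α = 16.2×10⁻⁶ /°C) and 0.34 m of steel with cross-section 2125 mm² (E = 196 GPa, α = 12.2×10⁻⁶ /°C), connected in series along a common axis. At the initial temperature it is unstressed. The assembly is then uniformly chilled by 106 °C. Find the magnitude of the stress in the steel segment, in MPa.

σ ≈ 277 MPa (tensile)

If the supports were absent, the total length change would be Σ αᵢΔT Lᵢ = 16.2×10⁻⁶×106×400 + 12.2×10⁻⁶×106×340 = 1.127 mm.
The rigid supports impose zero overall length change; the single axial force P common to all segments must satisfy P Σ Lᵢ/(AᵢEᵢ) = δ_free.
Σ Lᵢ/(AᵢEᵢ) = 400/(1900×192×10³) + 340/(2125×196×10³) = 1.913×10⁻⁶ mm/N.
So P = 1.127 / 1.913×10⁻⁶ = 589 kN, tensile.
σ_{steel} = P / A = 589000 / 2125 = 277.2 MPa.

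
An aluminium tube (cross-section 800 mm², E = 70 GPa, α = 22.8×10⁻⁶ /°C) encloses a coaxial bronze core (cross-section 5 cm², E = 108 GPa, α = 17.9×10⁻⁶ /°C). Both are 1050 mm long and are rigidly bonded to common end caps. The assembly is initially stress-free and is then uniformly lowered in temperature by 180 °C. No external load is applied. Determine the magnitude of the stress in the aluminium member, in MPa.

The aluminium has the larger α, so on cooling it would change length more than the bronze if both were free. The rigid plates force a common final length, so the aluminium is put into tension and the bronze into compression, with equal and opposite forces P (no external load).
Equating the net (thermal + elastic) strains gives |α₁ − α₂|·ΔT = P·[1/(A₁E₁) + 1/(A₂E₂)].
|α₁ − α₂|·ΔT = 4.9×10⁻⁶ × 180 = 0.000882.
1/(A₁E₁) + 1/(A₂E₂) = 1/(800×70×10³) + 1/(500×108×10³) = 3.638×10⁻⁸ N⁻¹.
P = 0.000882 / 3.638×10⁻⁸ = 24250 N = 24.25 kN.
σ_{aluminium} = P/A₁ = 24250/800 = 30.31 MPa, tensile.

σ ≈ 30.3 MPa (tensile)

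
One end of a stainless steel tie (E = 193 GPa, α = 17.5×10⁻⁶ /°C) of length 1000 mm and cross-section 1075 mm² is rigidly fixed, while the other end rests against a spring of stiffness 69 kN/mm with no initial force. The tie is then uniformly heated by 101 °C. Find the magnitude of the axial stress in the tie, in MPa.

Free thermal expansion: δ_free = αΔT L = 17.5×10⁻⁶ × 101 × 1000 = 1.767 mm.
With a force P in the spring, the elastic change of the tie is PL/(AE) and that of the spring is P/k; compatibility requires their sum to equal δ_free.
P [ L/(AE) + 1/k ] = δ_free → P [ 1000/(1075×193×10³) + 1/(69×10³) ] = 1.767.
P = 1.767 / 1.931×10⁻⁵ = 91520 N.
σ = P/A = 91520/1075 = 85.14 MPa.

σ ≈ 85.1 MPa (compressive)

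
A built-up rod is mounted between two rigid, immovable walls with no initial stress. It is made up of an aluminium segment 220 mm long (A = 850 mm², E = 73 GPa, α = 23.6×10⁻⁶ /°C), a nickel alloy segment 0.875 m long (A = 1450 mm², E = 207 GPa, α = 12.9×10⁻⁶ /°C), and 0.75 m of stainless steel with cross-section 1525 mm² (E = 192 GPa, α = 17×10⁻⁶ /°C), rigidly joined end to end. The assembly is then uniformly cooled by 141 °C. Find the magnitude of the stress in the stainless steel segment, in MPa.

σ ≈ 300 MPa (tensile)

If the supports were absent, the total length change would be Σ αᵢΔT Lᵢ = 23.6×10⁻⁶×141×220 + 12.9×10⁻⁶×141×875 + 17×10⁻⁶×141×750 = 4.121 mm.
The rigid supports impose zero overall length change; the single axial force P common to all segments must satisfy P Σ Lᵢ/(AᵢEᵢ) = δ_free.
Σ Lᵢ/(AᵢEᵢ) = 220/(850×73×10³) + 875/(1450×207×10³) + 750/(1525×192×10³) = 9.022×10⁻⁶ mm/N.
P = 4.121 / 9.022×10⁻⁶ = 456800 N = 456.8 kN, tensile.
σ_{stainless steel} = P / A = 456800 / 1525 = 299.5 MPa.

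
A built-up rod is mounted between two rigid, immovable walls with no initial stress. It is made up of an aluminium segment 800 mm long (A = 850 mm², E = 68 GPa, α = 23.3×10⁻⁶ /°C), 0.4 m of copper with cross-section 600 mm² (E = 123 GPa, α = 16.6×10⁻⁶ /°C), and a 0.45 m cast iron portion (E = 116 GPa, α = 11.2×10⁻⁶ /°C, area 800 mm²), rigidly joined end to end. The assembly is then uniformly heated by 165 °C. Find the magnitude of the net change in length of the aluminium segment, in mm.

|ΔL| ≈ 0.204 mm

With the walls removed the bar would change length by δ_free = Σ αᵢΔT Lᵢ = 23.3×10⁻⁶×165×800 + 16.6×10⁻⁶×165×400 + 11.2×10⁻⁶×165×450 = 5.003 mm.
The rigid supports impose zero overall length change; the single axial force P common to all segments must satisfy P Σ Lᵢ/(AᵢEᵢ) = δ_free.
The series flexibility is Σ Lᵢ/(AᵢEᵢ) = 800/(850×68×10³) + 400/(600×123×10³) + 450/(800×116×10³) = 2.411×10⁻⁵ mm/N.
Hence P = δ_free / Σ(L/AE) = 5.003/2.411×10⁻⁵ = 207.5 kN (compressive).
For the aluminium segment, free thermal change = 23.3×10⁻⁶×165×800 = 3.076 mm and elastic change from P = 207500×800/(850×68×10³) = 2.872 mm; these oppose, so the net change is 0.204 mm (segment lengthens).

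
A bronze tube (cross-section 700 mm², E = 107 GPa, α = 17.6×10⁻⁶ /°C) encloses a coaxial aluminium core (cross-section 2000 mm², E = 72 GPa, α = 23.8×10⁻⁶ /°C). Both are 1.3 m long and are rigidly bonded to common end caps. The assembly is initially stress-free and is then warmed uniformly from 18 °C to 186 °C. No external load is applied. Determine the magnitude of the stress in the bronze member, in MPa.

The aluminium has the larger α, so on heating it would change length more than the bronze if both were free. The rigid plates force a common final length, so the aluminium is put into compression and the bronze into tension, with equal and opposite forces P (no external load).
Compatibility of the two members (thermal + elastic change equal): (α₁ − α₂)ΔT = P·[1/(A₁E₁) + 1/(A₂E₂)].
|α₁ − α₂|·ΔT = 6.2×10⁻⁶ × 168 = 0.001042.
1/(A₁E₁) + 1/(A₂E₂) = 1/(700×107×10³) + 1/(2000×72×10³) = 2.03×10⁻⁸ N⁻¹.
P = 0.001042 / 2.03×10⁻⁸ = 51320 N = 51.32 kN.
σ_{bronze} = P/A₁ = 51320/700 = 73.32 MPa, tensile.

σ ≈ 73.3 MPa (tensile)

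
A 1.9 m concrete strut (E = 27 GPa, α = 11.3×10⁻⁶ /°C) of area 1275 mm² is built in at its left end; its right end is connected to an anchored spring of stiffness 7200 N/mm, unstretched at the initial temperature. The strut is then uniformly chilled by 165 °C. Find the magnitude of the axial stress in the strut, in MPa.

σ ≈ 14.3 MPa (tensile)

If the spring were absent the strut would shorten by αΔT L = 11.3×10⁻⁶ × 165 × 1900 = 3.543 mm.
With a force P in the spring, the elastic change of the strut is PL/(AE) and that of the spring is P/k; compatibility requires their sum to equal δ_free.
P [ L/(AE) + 1/k ] = δ_free → P [ 1900/(1275×27×10³) + 1/(7200) ] = 3.543.
P = 3.543 / 0.0001941 = 18250 N.
σ = P/A = 18250/1275 = 14.32 MPa.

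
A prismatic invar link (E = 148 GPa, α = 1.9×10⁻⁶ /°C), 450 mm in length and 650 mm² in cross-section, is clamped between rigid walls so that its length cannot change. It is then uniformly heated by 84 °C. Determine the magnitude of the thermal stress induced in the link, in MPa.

σ ≈ 23.6 MPa (compressive)

The supports are rigid, so the total axial strain is zero. The restrained thermal strain is ε = αΔT = 1.9×10⁻⁶ × 84 = 159.6×10⁻⁶.
Hence σ = E·αΔT = 148×10³ × 159.6×10⁻⁶ = 23.62 MPa, compressive.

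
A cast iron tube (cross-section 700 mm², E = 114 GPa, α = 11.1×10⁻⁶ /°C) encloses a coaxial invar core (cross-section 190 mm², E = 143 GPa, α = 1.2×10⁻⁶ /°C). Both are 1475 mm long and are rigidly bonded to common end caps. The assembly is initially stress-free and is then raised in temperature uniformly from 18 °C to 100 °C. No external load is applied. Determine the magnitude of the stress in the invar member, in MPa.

σ ≈ 86.6 MPa (tensile)

The cast iron has the larger α, so on heating it would change length more than the invar if both were free. The rigid plates force a common final length, so the cast iron is put into compression and the invar into tension, with equal and opposite forces P (no external load).
Equating the net (thermal + elastic) strains gives |α₁ − α₂|·ΔT = P·[1/(A₁E₁) + 1/(A₂E₂)].
|α₁ − α₂|·ΔT = 9.9×10⁻⁶ × 82 = 0.0008118.
1/(A₁E₁) + 1/(A₂E₂) = 1/(700×114×10³) + 1/(190×143×10³) = 4.934×10⁻⁸ N⁻¹.
P = 0.0008118 / 4.934×10⁻⁸ = 16450 N = 16.45 kN.
σ_{invar} = P/A₂ = 16450/190 = 86.6 MPa, tensile.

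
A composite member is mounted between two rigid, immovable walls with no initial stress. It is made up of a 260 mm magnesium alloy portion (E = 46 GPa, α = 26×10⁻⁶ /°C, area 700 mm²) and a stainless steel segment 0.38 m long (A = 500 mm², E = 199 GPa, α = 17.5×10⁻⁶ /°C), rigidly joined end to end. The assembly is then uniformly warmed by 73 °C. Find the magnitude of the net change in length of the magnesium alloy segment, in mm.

|ΔL| ≈ 0.171 mm

If the supports were absent, the total length change would be Σ αᵢΔT Lᵢ = 26×10⁻⁶×73×260 + 17.5×10⁻⁶×73×380 = 0.9789 mm.
The walls prevent any net length change, so an axial force P (same in every segment) develops. Compatibility: P · Σ Lᵢ/(AᵢEᵢ) = δ_free.
The series flexibility is Σ Lᵢ/(AᵢEᵢ) = 260/(700×46×10³) + 380/(500×199×10³) = 1.189×10⁻⁵ mm/N.
P = 0.9789 / 1.189×10⁻⁵ = 82310 N = 82.31 kN, compressive.
For the magnesium alloy segment, free thermal change = 26×10⁻⁶×73×260 = 0.4935 mm and elastic change from P = 82310×260/(700×46×10³) = 0.6646 mm; these oppose, so the net change is 0.171 mm (segment shortens).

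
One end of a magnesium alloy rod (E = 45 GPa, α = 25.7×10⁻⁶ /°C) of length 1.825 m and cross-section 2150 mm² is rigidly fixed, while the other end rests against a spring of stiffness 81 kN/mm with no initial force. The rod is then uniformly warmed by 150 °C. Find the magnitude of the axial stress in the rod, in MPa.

σ ≈ 105 MPa (compressive)

Free thermal expansion: δ_free = αΔT L = 25.7×10⁻⁶ × 150 × 1825 = 7.035 mm.
With a force P in the spring, the elastic change of the rod is PL/(AE) and that of the spring is P/k; compatibility requires their sum to equal δ_free.
So P = δ_free / [L/(AE) + 1/k] = 7.035 / [ 1825/(2150×45×10³) + 1/(81×10³) ].
P = 7.035 / 3.121×10⁻⁵ = 225400 N.
σ = P/A = 225400/2150 = 104.9 MPa.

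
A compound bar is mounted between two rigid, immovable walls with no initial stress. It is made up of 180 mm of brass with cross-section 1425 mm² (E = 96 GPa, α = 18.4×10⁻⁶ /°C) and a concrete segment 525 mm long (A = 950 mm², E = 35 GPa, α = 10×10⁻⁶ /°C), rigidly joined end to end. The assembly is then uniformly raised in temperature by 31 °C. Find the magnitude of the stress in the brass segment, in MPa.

σ ≈ 10.9 MPa (compressive)

Free thermal expansion of the whole bar: Σ αᵢΔT Lᵢ = 18.4×10⁻⁶×31×180 + 10×10⁻⁶×31×525 = 0.2654 mm.
The rigid supports impose zero overall length change; the single axial force P common to all segments must satisfy P Σ Lᵢ/(AᵢEᵢ) = δ_free.
The series flexibility is Σ Lᵢ/(AᵢEᵢ) = 180/(1425×96×10³) + 525/(950×35×10³) = 1.711×10⁻⁵ mm/N.
P = 0.2654 / 1.711×10⁻⁵ = 15520 N = 15.52 kN, compressive.
σ_{brass} = P / A = 15520 / 1425 = 10.89 MPa.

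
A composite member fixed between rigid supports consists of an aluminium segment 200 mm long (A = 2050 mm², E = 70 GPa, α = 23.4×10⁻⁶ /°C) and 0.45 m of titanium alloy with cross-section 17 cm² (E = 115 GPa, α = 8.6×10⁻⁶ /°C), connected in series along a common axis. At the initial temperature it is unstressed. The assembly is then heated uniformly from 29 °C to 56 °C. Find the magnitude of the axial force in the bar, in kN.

Free thermal expansion of the whole bar: Σ αᵢΔT Lᵢ = 23.4×10⁻⁶×27×200 + 8.6×10⁻⁶×27×450 = 0.2308 mm.
The walls prevent any net length change, so an axial force P (same in every segment) develops. Compatibility: P · Σ Lᵢ/(AᵢEᵢ) = δ_free.
Σ Lᵢ/(AᵢEᵢ) = 200/(2050×70×10³) + 450/(1700×115×10³) = 3.696×10⁻⁶ mm/N.
P = 0.2308 / 3.696×10⁻⁶ = 62470 N = 62.47 kN, compressive.

P ≈ 62.5 kN (compressive)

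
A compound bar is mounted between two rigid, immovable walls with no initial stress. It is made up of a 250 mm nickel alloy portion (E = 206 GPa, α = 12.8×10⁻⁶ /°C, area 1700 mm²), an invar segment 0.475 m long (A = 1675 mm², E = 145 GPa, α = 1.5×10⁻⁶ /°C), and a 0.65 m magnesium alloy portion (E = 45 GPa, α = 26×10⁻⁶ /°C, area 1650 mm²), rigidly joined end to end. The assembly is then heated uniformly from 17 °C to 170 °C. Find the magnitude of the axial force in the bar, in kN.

P ≈ 279 kN (compressive)

If the supports were absent, the total length change would be Σ αᵢΔT Lᵢ = 12.8×10⁻⁶×153×250 + 1.5×10⁻⁶×153×475 + 26×10⁻⁶×153×650 = 3.184 mm.
Since the ends are fixed, an axial force P builds up, equal in every segment, with P · Σ Lᵢ/(AᵢEᵢ) = δ_free.
Σ Lᵢ/(AᵢEᵢ) = 250/(1700×206×10³) + 475/(1675×145×10³) + 650/(1650×45×10³) = 1.142×10⁻⁵ mm/N.
P = 3.184 / 1.142×10⁻⁵ = 278700 N = 278.7 kN, compressive.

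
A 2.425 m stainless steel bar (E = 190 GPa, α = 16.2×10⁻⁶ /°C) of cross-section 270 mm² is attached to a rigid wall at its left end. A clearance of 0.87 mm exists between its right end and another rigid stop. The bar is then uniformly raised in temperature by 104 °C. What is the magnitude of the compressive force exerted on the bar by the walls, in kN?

P ≈ 68 kN

If the wall were absent the bar would grow by αΔT L = 16.2×10⁻⁶ × 104 × 2425 = 4.086 mm.
This exceeds the 0.87 mm gap, so the wall pushes back. The portion of expansion that must be recovered elastically is δ_free − gap = 4.086 − 0.87 = 3.216 mm.
Compatibility: PL/(AE) = 3.216 mm, so σ = P/A = E × (3.216/2425) = 251.9 MPa.
Force on the wall = σA = 251.9 × 270 mm² = 68.03 kN.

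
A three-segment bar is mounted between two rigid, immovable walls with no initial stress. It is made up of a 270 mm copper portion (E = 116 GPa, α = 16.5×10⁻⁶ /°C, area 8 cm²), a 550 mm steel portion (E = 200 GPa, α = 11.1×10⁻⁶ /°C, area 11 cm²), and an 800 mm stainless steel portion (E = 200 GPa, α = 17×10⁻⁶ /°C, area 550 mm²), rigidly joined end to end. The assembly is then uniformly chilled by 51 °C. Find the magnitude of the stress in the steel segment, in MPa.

σ ≈ 88.3 MPa (tensile)

If the supports were absent, the total length change would be Σ αᵢΔT Lᵢ = 16.5×10⁻⁶×51×270 + 11.1×10⁻⁶×51×550 + 17×10⁻⁶×51×800 = 1.232 mm.
The walls prevent any net length change, so an axial force P (same in every segment) develops. Compatibility: P · Σ Lᵢ/(AᵢEᵢ) = δ_free.
The series flexibility is Σ Lᵢ/(AᵢEᵢ) = 270/(800×116×10³) + 550/(1100×200×10³) + 800/(550×200×10³) = 1.268×10⁻⁵ mm/N.
P = 1.232 / 1.268×10⁻⁵ = 97160 N = 97.16 kN, tensile.
σ_{steel} = P / A = 97160 / 1100 = 88.32 MPa.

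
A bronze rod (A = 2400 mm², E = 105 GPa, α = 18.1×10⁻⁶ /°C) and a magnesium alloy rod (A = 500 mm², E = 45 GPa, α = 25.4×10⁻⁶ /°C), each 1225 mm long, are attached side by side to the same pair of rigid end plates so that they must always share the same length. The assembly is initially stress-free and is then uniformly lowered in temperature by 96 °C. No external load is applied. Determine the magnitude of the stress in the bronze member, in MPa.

The magnesium alloy has the larger α, so on cooling it would change length more than the bronze if both were free. The rigid plates force a common final length, so the magnesium alloy is put into tension and the bronze into compression, with equal and opposite forces P (no external load).
Setting the final lengths equal and cancelling L: (α₁ − α₂)ΔT = P/(A₁E₁) + P/(A₂E₂).
|α₁ − α₂|·ΔT = 7.3×10⁻⁶ × 96 = 0.0007008.
1/(A₁E₁) + 1/(A₂E₂) = 1/(2400×105×10³) + 1/(500×45×10³) = 4.841×10⁻⁸ N⁻¹.
So P = 0.0007008 / 4.841×10⁻⁸ = 14.48 kN.
σ_{bronze} = P/A₁ = 14480/2400 = 6.031 MPa, compressive.

σ ≈ 6.03 MPa (compressive)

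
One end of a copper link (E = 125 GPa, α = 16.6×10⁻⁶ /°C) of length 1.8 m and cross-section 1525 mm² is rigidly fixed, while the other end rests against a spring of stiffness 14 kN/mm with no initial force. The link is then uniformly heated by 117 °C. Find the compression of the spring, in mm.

δ ≈ 3.09 mm

Free thermal expansion: δ_free = αΔT L = 16.6×10⁻⁶ × 117 × 1800 = 3.496 mm.
Let P be the compressive force at the spring. The link shortens elastically by PL/(AE) and the spring compresses by P/k; together these equal δ_free.
So P = δ_free / [L/(AE) + 1/k] = 3.496 / [ 1800/(1525×125×10³) + 1/(14×10³) ].
P = 3.496 / 8.087×10⁻⁵ = 43230 N.
Spring compression = P/k = 43230/(14×10³) = 3.088 mm.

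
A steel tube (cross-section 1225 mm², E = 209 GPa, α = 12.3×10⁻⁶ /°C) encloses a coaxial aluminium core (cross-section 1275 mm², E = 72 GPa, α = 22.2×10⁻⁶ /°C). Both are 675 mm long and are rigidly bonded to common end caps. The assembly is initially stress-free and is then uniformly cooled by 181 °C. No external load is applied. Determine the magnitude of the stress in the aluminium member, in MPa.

Equilibrium of a rigid end plate with no external load gives equal and opposite internal forces ±P in the two members. Since α_{aluminium} > α_{steel}, cooling drives the aluminium into tension and the steel into compression.
Compatibility of the two members (thermal + elastic change equal): (α₁ − α₂)ΔT = P·[1/(A₁E₁) + 1/(A₂E₂)].
|α₁ − α₂|·ΔT = 9.9×10⁻⁶ × 181 = 0.001792.
1/(A₁E₁) + 1/(A₂E₂) = 1/(1225×209×10³) + 1/(1275×72×10³) = 1.48×10⁻⁸ N⁻¹.
P = 0.001792 / 1.48×10⁻⁸ = 121100 N = 121.1 kN.
σ_{aluminium} = P/A₂ = 121100/1275 = 94.97 MPa, tensile.

σ ≈ 95 MPa (tensile)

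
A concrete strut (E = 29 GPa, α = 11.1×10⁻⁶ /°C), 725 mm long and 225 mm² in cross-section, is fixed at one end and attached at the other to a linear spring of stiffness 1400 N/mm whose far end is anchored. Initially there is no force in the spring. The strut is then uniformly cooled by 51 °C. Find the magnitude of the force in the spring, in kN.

P ≈ 0.497 kN

If the spring were absent the strut would shorten by αΔT L = 11.1×10⁻⁶ × 51 × 725 = 0.4104 mm.
With a force P in the spring, the elastic change of the strut is PL/(AE) and that of the spring is P/k; compatibility requires their sum to equal δ_free.
So P = δ_free / [L/(AE) + 1/k] = 0.4104 / [ 725/(225×29×10³) + 1/(1400) ].
P = 0.4104 / 0.0008254 = 497.2 N.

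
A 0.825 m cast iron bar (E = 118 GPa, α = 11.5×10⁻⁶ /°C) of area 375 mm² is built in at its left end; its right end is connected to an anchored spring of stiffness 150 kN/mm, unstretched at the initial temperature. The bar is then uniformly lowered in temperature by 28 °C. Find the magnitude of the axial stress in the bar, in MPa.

Free thermal contraction: δ_free = αΔT L = 11.5×10⁻⁶ × 28 × 825 = 0.2656 mm.
Let P be the tensile force in the spring. The bar extends elastically by PL/(AE) and the spring stretches by P/k; together these equal δ_free.
So P = δ_free / [L/(AE) + 1/k] = 0.2656 / [ 825/(375×118×10³) + 1/(150×10³) ].
P = 0.2656 / 2.531×10⁻⁵ = 10500 N.
σ = P/A = 10500/375 = 27.99 MPa.

σ ≈ 28 MPa (tensile)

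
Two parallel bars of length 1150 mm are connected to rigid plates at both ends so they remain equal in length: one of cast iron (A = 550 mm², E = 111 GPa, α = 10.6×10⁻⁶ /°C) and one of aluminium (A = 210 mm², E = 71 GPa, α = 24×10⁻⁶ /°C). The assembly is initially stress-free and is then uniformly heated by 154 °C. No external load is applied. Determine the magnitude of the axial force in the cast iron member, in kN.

P ≈ 24.7 kN (tensile in the cast iron)

Both members must finish at the same length. With the larger α, the aluminium tends to over-expand; the plates restrain it, putting the aluminium in compression and the cast iron in tension. With no external load the two internal forces are equal and opposite, magnitude P.
Compatibility of the two members (thermal + elastic change equal): (α₁ − α₂)ΔT = P·[1/(A₁E₁) + 1/(A₂E₂)].
|α₁ − α₂|·ΔT = 13.4×10⁻⁶ × 154 = 0.002064.
1/(A₁E₁) + 1/(A₂E₂) = 1/(550×111×10³) + 1/(210×71×10³) = 8.345×10⁻⁸ N⁻¹.
So P = 0.002064 / 8.345×10⁻⁸ = 24.73 kN.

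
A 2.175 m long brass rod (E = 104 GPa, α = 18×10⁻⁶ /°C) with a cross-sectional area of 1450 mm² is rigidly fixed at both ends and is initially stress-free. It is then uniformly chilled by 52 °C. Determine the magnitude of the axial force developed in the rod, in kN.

The ends cannot move, so σ = EαΔT = 104×10³ × 18×10⁻⁶ × 52 = 97.34 MPa.
P = AEαΔT = 1450 × 104×10³ × 18×10⁻⁶ × 52 = 141.1 kN (tensile).

P ≈ 141 kN (tensile)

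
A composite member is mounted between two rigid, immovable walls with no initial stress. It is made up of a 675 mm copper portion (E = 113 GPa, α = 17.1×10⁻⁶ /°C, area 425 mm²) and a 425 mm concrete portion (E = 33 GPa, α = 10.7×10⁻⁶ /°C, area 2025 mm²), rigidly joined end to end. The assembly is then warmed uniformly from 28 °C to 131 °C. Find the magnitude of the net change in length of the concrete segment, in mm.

|ΔL| ≈ 0.0479 mm

If the supports were absent, the total length change would be Σ αᵢΔT Lᵢ = 17.1×10⁻⁶×103×675 + 10.7×10⁻⁶×103×425 = 1.657 mm.
The walls prevent any net length change, so an axial force P (same in every segment) develops. Compatibility: P · Σ Lᵢ/(AᵢEᵢ) = δ_free.
The series flexibility is Σ Lᵢ/(AᵢEᵢ) = 675/(425×113×10³) + 425/(2025×33×10³) = 2.042×10⁻⁵ mm/N.
P = 1.657 / 2.042×10⁻⁵ = 81180 N = 81.18 kN, compressive.
For the concrete segment, free thermal change = 10.7×10⁻⁶×103×425 = 0.4684 mm and elastic change from P = 81180×425/(2025×33×10³) = 0.5163 mm; these oppose, so the net change is 0.0479 mm (segment shortens).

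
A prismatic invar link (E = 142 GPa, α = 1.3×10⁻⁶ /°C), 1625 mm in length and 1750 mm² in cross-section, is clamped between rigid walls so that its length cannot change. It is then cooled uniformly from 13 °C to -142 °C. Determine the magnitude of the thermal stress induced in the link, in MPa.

σ ≈ 28.6 MPa (tensile)

The supports are rigid, so the total axial strain is zero. The restrained thermal strain is ε = αΔT = 1.3×10⁻⁶ × 155 = 201.5×10⁻⁶.
σ = EαΔT = 142×10³ × 1.3×10⁻⁶ × 155 = 28.61 MPa (tensile; the link is trying to contract).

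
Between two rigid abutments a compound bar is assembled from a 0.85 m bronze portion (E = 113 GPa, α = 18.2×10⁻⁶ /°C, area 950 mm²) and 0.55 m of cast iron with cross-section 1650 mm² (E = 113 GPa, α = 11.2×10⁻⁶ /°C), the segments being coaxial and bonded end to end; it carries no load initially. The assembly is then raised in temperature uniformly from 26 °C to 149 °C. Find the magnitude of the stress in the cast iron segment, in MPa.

σ ≈ 148 MPa (compressive)

If the supports were absent, the total length change would be Σ αᵢΔT Lᵢ = 18.2×10⁻⁶×123×850 + 11.2×10⁻⁶×123×550 = 2.66 mm.
Since the ends are fixed, an axial force P builds up, equal in every segment, with P · Σ Lᵢ/(AᵢEᵢ) = δ_free.
The series flexibility is Σ Lᵢ/(AᵢEᵢ) = 850/(950×113×10³) + 550/(1650×113×10³) = 1.087×10⁻⁵ mm/N.
P = 2.66 / 1.087×10⁻⁵ = 244800 N = 244.8 kN, compressive.
σ_{cast iron} = P / A = 244800 / 1650 = 148.4 MPa.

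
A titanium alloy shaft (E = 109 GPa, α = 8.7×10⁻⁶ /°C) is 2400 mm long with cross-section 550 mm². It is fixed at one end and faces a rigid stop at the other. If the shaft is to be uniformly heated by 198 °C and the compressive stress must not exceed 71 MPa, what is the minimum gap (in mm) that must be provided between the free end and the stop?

Free expansion if unrestrained: δ_free = αΔT L = 8.7×10⁻⁶ × 198 × 2400 = 4.134 mm.
A stress of 71 MPa corresponds to the wall pushing the shaft back by σL/E = 71×2400/(109×10³) = 1.563 mm.
The gap must absorb the remainder: g_min = 4.134 − 1.563 = 2.571 mm.

g ≈ 2.57 mm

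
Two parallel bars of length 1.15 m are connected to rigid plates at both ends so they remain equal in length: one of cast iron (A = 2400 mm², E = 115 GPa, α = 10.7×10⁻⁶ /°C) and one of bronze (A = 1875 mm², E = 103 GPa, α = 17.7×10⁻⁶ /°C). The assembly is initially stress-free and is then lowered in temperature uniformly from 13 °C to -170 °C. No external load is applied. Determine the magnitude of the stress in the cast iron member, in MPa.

The bronze has the larger α, so on cooling it would change length more than the cast iron if both were free. The rigid plates force a common final length, so the bronze is put into tension and the cast iron into compression, with equal and opposite forces P (no external load).
Compatibility of the two members (thermal + elastic change equal): (α₁ − α₂)ΔT = P·[1/(A₁E₁) + 1/(A₂E₂)].
|α₁ − α₂|·ΔT = 7×10⁻⁶ × 183 = 0.001281.
1/(A₁E₁) + 1/(A₂E₂) = 1/(2400×115×10³) + 1/(1875×103×10³) = 8.801×10⁻⁹ N⁻¹.
So P = 0.001281 / 8.801×10⁻⁹ = 145.5 kN.
σ_{cast iron} = P/A₁ = 145500/2400 = 60.65 MPa, compressive.

σ ≈ 60.6 MPa (compressive)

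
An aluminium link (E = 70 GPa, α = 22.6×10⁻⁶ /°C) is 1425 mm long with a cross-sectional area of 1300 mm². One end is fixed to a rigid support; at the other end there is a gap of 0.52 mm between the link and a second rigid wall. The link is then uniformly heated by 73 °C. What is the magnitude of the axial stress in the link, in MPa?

σ ≈ 89.9 MPa (compressive)

Free thermal elongation = αΔT L = 22.6×10⁻⁶ × 73 × 1425 = 2.351 mm.
After closing the 0.52 mm clearance, 2.351 − 0.52 = 1.831 mm of expansion remains to be suppressed by the wall.
That suppressed elongation corresponds to σ = E·Δ/L = 70×10³ × 1.831/1425 = 89.94 MPa.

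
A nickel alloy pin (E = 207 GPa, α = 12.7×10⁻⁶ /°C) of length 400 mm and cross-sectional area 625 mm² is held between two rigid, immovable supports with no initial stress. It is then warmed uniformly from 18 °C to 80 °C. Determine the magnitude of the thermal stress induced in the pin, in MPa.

σ ≈ 163 MPa (compressive)

The supports are rigid, so the total axial strain is zero. The restrained thermal strain is ε = αΔT = 12.7×10⁻⁶ × 62 = 787.4×10⁻⁶.
Hence σ = E·αΔT = 207×10³ × 787.4×10⁻⁶ = 163 MPa, compressive.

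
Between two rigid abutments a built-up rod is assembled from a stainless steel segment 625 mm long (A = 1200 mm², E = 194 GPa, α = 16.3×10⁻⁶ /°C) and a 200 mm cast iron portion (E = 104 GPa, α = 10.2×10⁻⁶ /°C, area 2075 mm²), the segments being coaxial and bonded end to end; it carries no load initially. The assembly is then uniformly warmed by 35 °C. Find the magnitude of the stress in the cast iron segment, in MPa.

If the supports were absent, the total length change would be Σ αᵢΔT Lᵢ = 16.3×10⁻⁶×35×625 + 10.2×10⁻⁶×35×200 = 0.428 mm.
Since the ends are fixed, an axial force P builds up, equal in every segment, with P · Σ Lᵢ/(AᵢEᵢ) = δ_free.
Σ Lᵢ/(AᵢEᵢ) = 625/(1200×194×10³) + 200/(2075×104×10³) = 3.611×10⁻⁶ mm/N.
P = 0.428 / 3.611×10⁻⁶ = 118500 N = 118.5 kN, compressive.
σ_{cast iron} = P / A = 118500 / 2075 = 57.11 MPa.

σ ≈ 57.1 MPa (compressive)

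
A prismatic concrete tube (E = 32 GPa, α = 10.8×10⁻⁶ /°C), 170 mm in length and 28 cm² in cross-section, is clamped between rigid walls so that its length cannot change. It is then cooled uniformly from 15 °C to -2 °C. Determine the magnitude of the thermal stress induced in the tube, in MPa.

σ ≈ 5.88 MPa (tensile)

Because both ends are immovable the net strain is zero, and the suppressed thermal strain is αΔT = 10.8×10⁻⁶ × 17 = 183.6×10⁻⁶.
Hence σ = E·αΔT = 32×10³ × 183.6×10⁻⁶ = 5.875 MPa, tensile.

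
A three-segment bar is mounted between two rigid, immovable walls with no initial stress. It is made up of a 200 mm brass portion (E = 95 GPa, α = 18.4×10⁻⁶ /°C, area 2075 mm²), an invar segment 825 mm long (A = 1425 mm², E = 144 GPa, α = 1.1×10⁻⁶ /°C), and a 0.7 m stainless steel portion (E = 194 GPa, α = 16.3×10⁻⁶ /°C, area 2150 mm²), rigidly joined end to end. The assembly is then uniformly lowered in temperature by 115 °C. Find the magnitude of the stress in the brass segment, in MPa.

σ ≈ 132 MPa (tensile)

If the supports were absent, the total length change would be Σ αᵢΔT Lᵢ = 18.4×10⁻⁶×115×200 + 1.1×10⁻⁶×115×825 + 16.3×10⁻⁶×115×700 = 1.84 mm.
The rigid supports impose zero overall length change; the single axial force P common to all segments must satisfy P Σ Lᵢ/(AᵢEᵢ) = δ_free.
The series flexibility is Σ Lᵢ/(AᵢEᵢ) = 200/(2075×95×10³) + 825/(1425×144×10³) + 700/(2150×194×10³) = 6.713×10⁻⁶ mm/N.
Hence P = δ_free / Σ(L/AE) = 1.84/6.713×10⁻⁶ = 274 kN (tensile).
σ_{brass} = P / A = 274000 / 2075 = 132.1 MPa.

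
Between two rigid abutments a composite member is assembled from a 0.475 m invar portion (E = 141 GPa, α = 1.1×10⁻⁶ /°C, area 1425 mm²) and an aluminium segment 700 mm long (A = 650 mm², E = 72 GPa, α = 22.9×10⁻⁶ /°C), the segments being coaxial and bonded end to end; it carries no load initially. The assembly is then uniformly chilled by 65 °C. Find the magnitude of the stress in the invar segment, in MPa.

σ ≈ 43.6 MPa (tensile)

If the supports were absent, the total length change would be Σ αᵢΔT Lᵢ = 1.1×10⁻⁶×65×475 + 22.9×10⁻⁶×65×700 = 1.076 mm.
The walls prevent any net length change, so an axial force P (same in every segment) develops. Compatibility: P · Σ Lᵢ/(AᵢEᵢ) = δ_free.
Σ Lᵢ/(AᵢEᵢ) = 475/(1425×141×10³) + 700/(650×72×10³) = 1.732×10⁻⁵ mm/N.
So P = 1.076 / 1.732×10⁻⁵ = 62.11 kN, tensile.
σ_{invar} = P / A = 62110 / 1425 = 43.59 MPa.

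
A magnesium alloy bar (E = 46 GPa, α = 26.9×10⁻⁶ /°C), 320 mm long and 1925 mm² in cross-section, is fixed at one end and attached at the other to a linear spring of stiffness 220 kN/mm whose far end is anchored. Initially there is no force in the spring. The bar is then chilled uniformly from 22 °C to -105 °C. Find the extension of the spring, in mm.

The unrestrained thermal change is αΔT L = 26.9×10⁻⁶ × 127 × 320 = 1.093 mm.
With a force P in the spring, the elastic change of the bar is PL/(AE) and that of the spring is P/k; compatibility requires their sum to equal δ_free.
P [ L/(AE) + 1/k ] = δ_free → P [ 320/(1925×46×10³) + 1/(220×10³) ] = 1.093.
P = 1.093 / 8.159×10⁻⁶ = 134000 N.
Spring extension = P/k = 134000/(220×10³) = 0.609 mm.

δ ≈ 0.609 mm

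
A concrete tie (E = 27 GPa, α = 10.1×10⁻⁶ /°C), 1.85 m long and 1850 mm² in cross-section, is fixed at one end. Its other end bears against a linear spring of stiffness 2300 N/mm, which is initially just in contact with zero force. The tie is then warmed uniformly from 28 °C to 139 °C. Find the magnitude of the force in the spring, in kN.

The unrestrained thermal change is αΔT L = 10.1×10⁻⁶ × 111 × 1850 = 2.074 mm.
With a force P in the spring, the elastic change of the tie is PL/(AE) and that of the spring is P/k; compatibility requires their sum to equal δ_free.
P [ L/(AE) + 1/k ] = δ_free → P [ 1850/(1850×27×10³) + 1/(2300) ] = 2.074.
P = 2.074 / 0.0004718 = 4396 N.

P ≈ 4.4 kN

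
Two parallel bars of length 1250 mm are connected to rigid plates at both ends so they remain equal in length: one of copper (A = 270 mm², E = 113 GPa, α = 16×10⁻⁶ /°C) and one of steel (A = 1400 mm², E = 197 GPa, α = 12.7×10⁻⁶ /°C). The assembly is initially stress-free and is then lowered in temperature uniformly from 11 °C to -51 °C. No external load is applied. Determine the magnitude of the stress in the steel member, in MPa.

σ ≈ 4.01 MPa (compressive)

Both members must finish at the same length. With the larger α, the copper tends to over-contract; the plates restrain it, putting the copper in tension and the steel in compression. With no external load the two internal forces are equal and opposite, magnitude P.
Setting the final lengths equal and cancelling L: (α₁ − α₂)ΔT = P/(A₁E₁) + P/(A₂E₂).
|α₁ − α₂|·ΔT = 3.3×10⁻⁶ × 62 = 0.0002046.
1/(A₁E₁) + 1/(A₂E₂) = 1/(270×113×10³) + 1/(1400×197×10³) = 3.64×10⁻⁸ N⁻¹.
So P = 0.0002046 / 3.64×10⁻⁸ = 5.621 kN.
σ_{steel} = P/A₂ = 5621/1400 = 4.015 MPa, compressive.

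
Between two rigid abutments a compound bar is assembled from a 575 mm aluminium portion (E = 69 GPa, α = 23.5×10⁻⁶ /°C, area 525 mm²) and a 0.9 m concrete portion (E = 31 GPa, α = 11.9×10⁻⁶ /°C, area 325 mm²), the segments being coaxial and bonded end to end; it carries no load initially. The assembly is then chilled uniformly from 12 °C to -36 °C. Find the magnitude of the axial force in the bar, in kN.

P ≈ 11.1 kN (tensile)

With the walls removed the bar would change length by δ_free = Σ αᵢΔT Lᵢ = 23.5×10⁻⁶×48×575 + 11.9×10⁻⁶×48×900 = 1.163 mm.
The rigid supports impose zero overall length change; the single axial force P common to all segments must satisfy P Σ Lᵢ/(AᵢEᵢ) = δ_free.
The series flexibility is Σ Lᵢ/(AᵢEᵢ) = 575/(525×69×10³) + 900/(325×31×10³) = 0.0001052 mm/N.
So P = 1.163 / 0.0001052 = 11.05 kN, tensile.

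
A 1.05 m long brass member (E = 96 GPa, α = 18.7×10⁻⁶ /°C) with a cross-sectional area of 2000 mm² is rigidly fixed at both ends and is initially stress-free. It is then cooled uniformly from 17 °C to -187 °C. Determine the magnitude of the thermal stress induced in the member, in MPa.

σ ≈ 366 MPa (tensile)

With length fixed, the mechanical strain must cancel the thermal strain αΔT = 18.7×10⁻⁶ × 204 = 3814.8×10⁻⁶.
σ = EαΔT = 96×10³ × 18.7×10⁻⁶ × 204 = 366.2 MPa (tensile; the member is trying to contract).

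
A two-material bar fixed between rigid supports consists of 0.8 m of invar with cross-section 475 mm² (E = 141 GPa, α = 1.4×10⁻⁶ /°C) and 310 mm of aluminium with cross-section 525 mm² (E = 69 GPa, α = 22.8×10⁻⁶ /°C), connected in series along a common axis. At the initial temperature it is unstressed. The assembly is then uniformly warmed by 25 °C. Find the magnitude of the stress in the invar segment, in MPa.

σ ≈ 21 MPa (compressive)

If the supports were absent, the total length change would be Σ αᵢΔT Lᵢ = 1.4×10⁻⁶×25×800 + 22.8×10⁻⁶×25×310 = 0.2047 mm.
The rigid supports impose zero overall length change; the single axial force P common to all segments must satisfy P Σ Lᵢ/(AᵢEᵢ) = δ_free.
Σ Lᵢ/(AᵢEᵢ) = 800/(475×141×10³) + 310/(525×69×10³) = 2.05×10⁻⁵ mm/N.
P = 0.2047 / 2.05×10⁻⁵ = 9984 N = 9.984 kN, compressive.
σ_{invar} = P / A = 9984 / 475 = 21.02 MPa.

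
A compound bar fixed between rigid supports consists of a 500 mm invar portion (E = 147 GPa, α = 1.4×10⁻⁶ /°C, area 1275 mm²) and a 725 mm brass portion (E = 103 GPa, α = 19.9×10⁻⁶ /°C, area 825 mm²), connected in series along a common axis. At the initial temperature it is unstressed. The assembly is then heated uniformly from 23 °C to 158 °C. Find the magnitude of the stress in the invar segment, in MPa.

With the walls removed the bar would change length by δ_free = Σ αᵢΔT Lᵢ = 1.4×10⁻⁶×135×500 + 19.9×10⁻⁶×135×725 = 2.042 mm.
The rigid supports impose zero overall length change; the single axial force P common to all segments must satisfy P Σ Lᵢ/(AᵢEᵢ) = δ_free.
Σ Lᵢ/(AᵢEᵢ) = 500/(1275×147×10³) + 725/(825×103×10³) = 1.12×10⁻⁵ mm/N.
P = 2.042 / 1.12×10⁻⁵ = 182300 N = 182.3 kN, compressive.
σ_{invar} = P / A = 182300 / 1275 = 143 MPa.

σ ≈ 143 MPa (compressive)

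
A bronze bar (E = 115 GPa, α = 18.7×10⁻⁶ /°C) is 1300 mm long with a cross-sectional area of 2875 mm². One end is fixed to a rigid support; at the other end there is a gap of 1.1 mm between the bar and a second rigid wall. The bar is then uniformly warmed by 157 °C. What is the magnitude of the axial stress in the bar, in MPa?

σ ≈ 240 MPa (compressive)

Unrestrained expansion: δ_free = αΔT L = 18.7×10⁻⁶ × 157 × 1300 = 3.817 mm.
The gap closes (δ_free > 1.1 mm) and the wall then resists a further 3.817 − 1.1 = 2.717 mm of expansion.
So σ = E(δ_free − g)/L = 115×10³ × 2.717/1300 = 240.3 MPa.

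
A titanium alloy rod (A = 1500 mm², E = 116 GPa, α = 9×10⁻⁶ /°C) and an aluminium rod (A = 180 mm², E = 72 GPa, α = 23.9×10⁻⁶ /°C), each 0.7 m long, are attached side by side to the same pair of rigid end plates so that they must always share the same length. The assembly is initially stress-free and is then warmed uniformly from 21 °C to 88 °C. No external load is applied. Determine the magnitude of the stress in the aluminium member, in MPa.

Equilibrium of a rigid end plate with no external load gives equal and opposite internal forces ±P in the two members. Since α_{aluminium} > α_{titanium alloy}, heating drives the aluminium into compression and the titanium alloy into tension.
Equating the net (thermal + elastic) strains gives |α₁ − α₂|·ΔT = P·[1/(A₁E₁) + 1/(A₂E₂)].
|α₁ − α₂|·ΔT = 14.9×10⁻⁶ × 67 = 0.0009983.
1/(A₁E₁) + 1/(A₂E₂) = 1/(1500×116×10³) + 1/(180×72×10³) = 8.291×10⁻⁸ N⁻¹.
P = 0.0009983 / 8.291×10⁻⁸ = 12040 N = 12.04 kN.
σ_{aluminium} = P/A₂ = 12040/180 = 66.9 MPa, compressive.

σ ≈ 66.9 MPa (compressive)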